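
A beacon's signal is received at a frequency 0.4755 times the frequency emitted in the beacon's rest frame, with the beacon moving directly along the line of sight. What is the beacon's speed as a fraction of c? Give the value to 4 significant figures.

f_obs/f_src = √((1−β)/(1+β)) = 0.4755  ⇒  (1−β)/(1+β) = 0.226100
β = |1 − D²|/(1 + D²) = |1 − 0.226100|/(1 + 0.226100) = 0.6312

β ≈ 0.6312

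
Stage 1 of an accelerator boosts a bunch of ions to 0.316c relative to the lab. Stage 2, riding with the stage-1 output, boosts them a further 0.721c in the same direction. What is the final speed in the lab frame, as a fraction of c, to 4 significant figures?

Compose boost 2: (0.721 + 0.316)/(1 + 0.721×0.316) = 1.037/1.22784 = 0.8446

u ≈ 0.8446c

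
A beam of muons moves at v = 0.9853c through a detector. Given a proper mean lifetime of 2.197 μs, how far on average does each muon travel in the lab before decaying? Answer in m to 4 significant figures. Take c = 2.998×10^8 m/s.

γ = 1/√(1 − 0.9853²) = 5.85367
Dilated lifetime: Δt = γτ₀ = 5.85367 × 2.197 μs = 12.8605 μs
d = vΔt = 0.9853c × 12.8605 μs = 2.95393×10^8 m/s × 1.28605×10^-5 s = 3799 m

d ≈ 3799 m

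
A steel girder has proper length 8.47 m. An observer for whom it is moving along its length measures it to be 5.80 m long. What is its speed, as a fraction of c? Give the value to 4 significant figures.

γ = L₀/L = 8.47/5.80 = 1.46034
β = √(1 − 1/γ²) = 0.7288

β ≈ 0.7288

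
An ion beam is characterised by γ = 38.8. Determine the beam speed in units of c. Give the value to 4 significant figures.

β ≈ 0.9997

β = √(1 − 1/γ²) = √(1 − 1/38.8²) = √(0.999336) = 0.9997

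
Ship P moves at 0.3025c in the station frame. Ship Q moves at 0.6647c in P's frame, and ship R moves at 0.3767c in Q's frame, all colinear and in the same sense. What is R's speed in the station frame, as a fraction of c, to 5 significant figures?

Compose boost 2: (0.6647 + 0.3025)/(1 + 0.6647×0.3025) = 0.96720/1.201072 = 0.8052808
Compose boost 3: (0.3767 + 0.8052808)/(1 + 0.3767×0.8052808) = 1.181981/1.303349 = 0.90688

u ≈ 0.90688c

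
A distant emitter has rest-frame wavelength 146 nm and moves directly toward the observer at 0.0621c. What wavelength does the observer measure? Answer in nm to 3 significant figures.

Relativistic Doppler: λ_obs = λ_src √((1−β)/(1+β))
= 146 × √(0.93790/1.0621) = 146 × 0.93971 = 137 nm

λ_obs ≈ 137 nm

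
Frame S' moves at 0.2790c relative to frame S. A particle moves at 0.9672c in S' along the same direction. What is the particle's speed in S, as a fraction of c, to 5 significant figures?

Relativistic velocity addition: u = (u' + v)/(1 + u'v/c²)
= (0.9672 + 0.2790)/(1 + 0.9672×0.2790) = 1.2462/1.269849 = 0.98138

u ≈ 0.98138c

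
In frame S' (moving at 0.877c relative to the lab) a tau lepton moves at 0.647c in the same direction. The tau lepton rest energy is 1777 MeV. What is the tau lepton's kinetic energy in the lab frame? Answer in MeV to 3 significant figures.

u_lab = (0.647 + 0.877)/(1 + 0.647×0.877) = 0.972299
γ = 1/√(1 − 0.972299²) = 4.2783
K = (γ − 1)m₀c² = (4.2783 − 1) × 1777 = 3.2783 × 1777 = 5830 MeV

K ≈ 5830 MeV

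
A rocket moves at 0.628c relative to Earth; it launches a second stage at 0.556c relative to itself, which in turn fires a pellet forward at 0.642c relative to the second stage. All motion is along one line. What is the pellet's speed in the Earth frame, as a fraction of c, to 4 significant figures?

Compose boost 2: (0.556 + 0.628)/(1 + 0.556×0.628) = 1.184/1.34917 = 0.877578
Compose boost 3: (0.642 + 0.877578)/(1 + 0.642×0.877578) = 1.51958/1.56341 = 0.9720

u ≈ 0.9720c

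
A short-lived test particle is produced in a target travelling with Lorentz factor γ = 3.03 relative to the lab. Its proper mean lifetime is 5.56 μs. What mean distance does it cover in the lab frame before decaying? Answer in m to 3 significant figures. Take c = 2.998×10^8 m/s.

β = √(1 − 1/γ²) = √(1 − 1/3.03²) = 0.94397
Dilated lifetime: Δt = γτ₀ = 3.03 × 5.56 μs = 16.847 μs
d = vΔt = 0.94397c × 16.847 μs = 2.8300×10^8 m/s × 1.6847×10^-5 s = 4770 m

d ≈ 4770 m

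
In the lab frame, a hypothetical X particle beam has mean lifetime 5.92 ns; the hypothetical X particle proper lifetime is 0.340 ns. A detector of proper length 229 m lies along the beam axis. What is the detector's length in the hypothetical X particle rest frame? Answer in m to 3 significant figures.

Time dilation ⇒ γ = Δt/τ₀ = 5.92/0.340 = 17.412
Length contraction: L = L₀/γ = 229/17.412 = 13.2 m

L ≈ 13.2 m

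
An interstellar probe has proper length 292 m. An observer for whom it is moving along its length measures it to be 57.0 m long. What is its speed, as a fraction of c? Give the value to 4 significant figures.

γ = L₀/L = 292/57.0 = 5.12281
β = √(1 − 1/γ²) = 0.9808

β ≈ 0.9808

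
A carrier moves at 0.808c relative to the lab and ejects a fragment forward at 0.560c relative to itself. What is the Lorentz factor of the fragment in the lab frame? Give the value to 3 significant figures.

u_lab = (0.560 + 0.808)/(1 + 0.560×0.808) = 1.368/1.45248 = 0.941837
γ = 1/√(1 − 0.941837²) = 2.98

γ ≈ 2.98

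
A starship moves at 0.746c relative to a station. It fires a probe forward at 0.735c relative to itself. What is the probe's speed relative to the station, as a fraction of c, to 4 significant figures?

u ≈ 0.9565c

Relativistic velocity addition: u = (u' + v)/(1 + u'v/c²)
= (0.735 + 0.746)/(1 + 0.735×0.746) = 1.481/1.54831 = 0.9565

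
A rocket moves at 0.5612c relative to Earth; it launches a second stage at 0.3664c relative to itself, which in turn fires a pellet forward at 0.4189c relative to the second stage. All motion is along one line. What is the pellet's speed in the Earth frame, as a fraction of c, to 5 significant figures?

Compose boost 2: (0.3664 + 0.5612)/(1 + 0.3664×0.5612) = 0.92760/1.205624 = 0.7693943
Compose boost 3: (0.4189 + 0.7693943)/(1 + 0.4189×0.7693943) = 1.188294/1.322299 = 0.89866

u ≈ 0.89866c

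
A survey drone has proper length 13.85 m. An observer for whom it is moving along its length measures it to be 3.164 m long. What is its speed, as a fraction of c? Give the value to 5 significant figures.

β ≈ 0.97356

γ = L₀/L = 13.85/3.164 = 4.377370
β = √(1 − 1/γ²) = 0.97356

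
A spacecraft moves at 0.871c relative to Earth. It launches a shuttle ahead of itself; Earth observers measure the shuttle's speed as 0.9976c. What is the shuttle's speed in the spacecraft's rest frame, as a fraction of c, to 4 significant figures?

Inverse velocity addition: u' = (u − v)/(1 − uv/c²)
= (0.9976 − 0.871)/(1 − 0.9976×0.871) = 0.1266/0.131090 = 0.9657

u' ≈ 0.9657c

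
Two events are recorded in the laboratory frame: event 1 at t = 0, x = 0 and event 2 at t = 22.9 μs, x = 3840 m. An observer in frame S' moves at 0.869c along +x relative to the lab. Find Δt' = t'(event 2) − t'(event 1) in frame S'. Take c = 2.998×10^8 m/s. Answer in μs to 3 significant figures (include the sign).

γ = 1/√(1 − 0.869²) = 2.0210
Δt' = γ(Δt − vΔx/c²) = 2.0210 × (22.9 μs − 0.869×3840 m / (2.998×10^8 m/s))
= 2.0210 × (11.769 μs) = 23.8 μs

Δt' ≈ 23.8 μs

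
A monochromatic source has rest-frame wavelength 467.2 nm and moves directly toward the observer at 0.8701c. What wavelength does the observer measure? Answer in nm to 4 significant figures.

Relativistic Doppler: λ_obs = λ_src √((1−β)/(1+β))
= 467.2 × √(0.129900/1.87010) = 467.2 × 0.263556 = 123.1 nm

λ_obs ≈ 123.1 nm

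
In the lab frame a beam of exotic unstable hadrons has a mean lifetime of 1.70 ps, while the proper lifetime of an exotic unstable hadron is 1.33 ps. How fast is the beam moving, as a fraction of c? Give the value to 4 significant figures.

γ = Δt/τ₀ = 1.70/1.33 = 1.27820
β = √(1 − 1/γ²) = √(1 − 1/1.27820²) = 0.6228

β ≈ 0.6228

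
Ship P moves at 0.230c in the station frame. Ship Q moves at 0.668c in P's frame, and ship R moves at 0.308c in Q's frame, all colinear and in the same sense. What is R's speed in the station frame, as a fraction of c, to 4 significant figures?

Compose boost 2: (0.668 + 0.230)/(1 + 0.668×0.230) = 0.8980/1.15364 = 0.778406
Compose boost 3: (0.308 + 0.778406)/(1 + 0.308×0.778406) = 1.08641/1.23975 = 0.8763

u ≈ 0.8763c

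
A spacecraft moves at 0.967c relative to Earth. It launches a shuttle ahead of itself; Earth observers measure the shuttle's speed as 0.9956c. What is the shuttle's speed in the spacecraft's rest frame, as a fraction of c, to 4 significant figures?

u' ≈ 0.7677c

Inverse velocity addition: u' = (u − v)/(1 − uv/c²)
= (0.9956 − 0.967)/(1 − 0.9956×0.967) = 0.02860/0.0372548 = 0.7677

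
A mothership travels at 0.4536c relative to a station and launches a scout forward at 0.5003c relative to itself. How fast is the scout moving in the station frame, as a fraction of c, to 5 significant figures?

u ≈ 0.77747c

Compose boost 2: (0.5003 + 0.4536)/(1 + 0.5003×0.4536) = 0.95390/1.226936 = 0.77747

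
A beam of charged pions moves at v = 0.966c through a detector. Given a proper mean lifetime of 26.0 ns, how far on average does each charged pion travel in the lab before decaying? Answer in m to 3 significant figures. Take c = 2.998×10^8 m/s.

γ = 1/√(1 − 0.966²) = 3.8678
Dilated lifetime: Δt = γτ₀ = 3.8678 × 26.0 ns = 100.56 ns
d = vΔt = 0.966c × 100.56 ns = 2.8961×10^8 m/s × 1.0056×10^-7 s = 29.1 m

d ≈ 29.1 m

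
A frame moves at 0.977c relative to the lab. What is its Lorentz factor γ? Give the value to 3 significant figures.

γ = 1/√(1 − β²) = 1/√(1 − 0.977²) = 1/√(0.045471) = 4.69

γ ≈ 4.69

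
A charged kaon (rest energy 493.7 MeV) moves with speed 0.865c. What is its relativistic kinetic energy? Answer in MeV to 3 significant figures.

K ≈ 490 MeV

γ = 1/√(1 − 0.865²) = 1.9929
K = (γ − 1)m₀c² = (1.9929 − 1) × 493.7 MeV = 0.99294 × 493.7 MeV = 490 MeV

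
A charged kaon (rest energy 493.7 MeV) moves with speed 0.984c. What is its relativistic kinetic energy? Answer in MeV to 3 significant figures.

K ≈ 2280 MeV

γ = 1/√(1 − 0.984²) = 5.6127
K = (γ − 1)m₀c² = (5.6127 − 1) × 493.7 MeV = 4.6127 × 493.7 MeV = 2280 MeV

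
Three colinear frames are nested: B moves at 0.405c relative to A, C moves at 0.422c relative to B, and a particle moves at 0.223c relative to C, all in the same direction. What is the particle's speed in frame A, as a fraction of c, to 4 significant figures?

u ≈ 0.8028c

Compose boost 2: (0.422 + 0.405)/(1 + 0.422×0.405) = 0.8270/1.17091 = 0.706288
Compose boost 3: (0.223 + 0.706288)/(1 + 0.223×0.706288) = 0.929288/1.15750 = 0.8028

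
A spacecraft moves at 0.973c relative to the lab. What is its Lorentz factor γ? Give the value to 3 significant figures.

γ = 1/√(1 − β²) = 1/√(1 − 0.973²) = 1/√(0.053271) = 4.33

γ ≈ 4.33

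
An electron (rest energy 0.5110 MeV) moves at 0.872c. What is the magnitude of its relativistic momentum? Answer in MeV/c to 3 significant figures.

p ≈ 0.910 MeV/c

γ = 1/√(1 − 0.872²) = 2.0429
p = γβm₀c = 2.0429 × 0.872 × 0.5110 MeV/c = 0.910 MeV/c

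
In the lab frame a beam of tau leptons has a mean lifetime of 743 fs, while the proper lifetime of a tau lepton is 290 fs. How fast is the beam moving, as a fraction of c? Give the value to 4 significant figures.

β ≈ 0.9207

γ = Δt/τ₀ = 743/290 = 2.56207
β = √(1 − 1/γ²) = √(1 − 1/2.56207²) = 0.9207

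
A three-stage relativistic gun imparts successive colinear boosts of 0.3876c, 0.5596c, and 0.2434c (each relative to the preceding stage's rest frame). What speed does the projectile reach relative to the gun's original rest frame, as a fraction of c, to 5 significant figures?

u ≈ 0.85902c

Compose boost 2: (0.5596 + 0.3876)/(1 + 0.5596×0.3876) = 0.94720/1.216901 = 0.7783707
Compose boost 3: (0.2434 + 0.7783707)/(1 + 0.2434×0.7783707) = 1.021771/1.189455 = 0.85902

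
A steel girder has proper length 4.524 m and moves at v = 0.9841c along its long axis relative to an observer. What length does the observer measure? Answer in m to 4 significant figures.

γ = 1/√(1 − 0.9841²) = 5.63015
Length contraction: L = L₀/γ = 4.524/5.63015 = 0.8035 m

L ≈ 0.8035 m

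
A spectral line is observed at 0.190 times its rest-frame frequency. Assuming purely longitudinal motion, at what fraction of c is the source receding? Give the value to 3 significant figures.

β ≈ 0.930

f_obs/f_src = √((1−β)/(1+β)) = 0.190  ⇒  (1−β)/(1+β) = 0.036100
β = |1 − D²|/(1 + D²) = |1 − 0.036100|/(1 + 0.036100) = 0.930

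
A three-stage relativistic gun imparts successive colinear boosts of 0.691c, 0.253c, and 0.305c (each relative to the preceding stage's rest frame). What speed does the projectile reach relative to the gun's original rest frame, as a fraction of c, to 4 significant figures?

u ≈ 0.8903c

Compose boost 2: (0.253 + 0.691)/(1 + 0.253×0.691) = 0.9440/1.17482 = 0.803525
Compose boost 3: (0.305 + 0.803525)/(1 + 0.305×0.803525) = 1.10853/1.24508 = 0.8903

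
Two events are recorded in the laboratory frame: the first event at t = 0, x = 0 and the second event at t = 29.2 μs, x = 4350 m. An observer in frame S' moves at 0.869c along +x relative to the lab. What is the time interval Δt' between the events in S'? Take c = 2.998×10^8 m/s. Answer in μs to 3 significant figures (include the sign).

Δt' ≈ 33.5 μs

γ = 1/√(1 − 0.869²) = 2.0210
Δt' = γ(Δt − vΔx/c²) = 2.0210 × (29.2 μs − 0.869×4350 m / (2.998×10^8 m/s))
= 2.0210 × (16.591 μs) = 33.5 μs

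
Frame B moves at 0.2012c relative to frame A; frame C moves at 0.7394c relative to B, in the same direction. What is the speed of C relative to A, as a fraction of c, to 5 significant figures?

Compose boost 2: (0.7394 + 0.2012)/(1 + 0.7394×0.2012) = 0.94060/1.148767 = 0.81879

u ≈ 0.81879c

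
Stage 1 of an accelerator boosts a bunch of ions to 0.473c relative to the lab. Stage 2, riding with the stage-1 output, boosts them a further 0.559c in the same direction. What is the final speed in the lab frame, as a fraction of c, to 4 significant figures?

u ≈ 0.8162c

Compose boost 2: (0.559 + 0.473)/(1 + 0.559×0.473) = 1.032/1.26441 = 0.8162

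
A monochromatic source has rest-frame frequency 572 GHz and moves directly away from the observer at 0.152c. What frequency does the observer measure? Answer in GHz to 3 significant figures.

Relativistic Doppler: f_obs = f_src √((1−β)/(1+β))
= 572 × √(0.84800/1.1520) = 572 × 0.85797 = 491 GHz

f_obs ≈ 491 GHz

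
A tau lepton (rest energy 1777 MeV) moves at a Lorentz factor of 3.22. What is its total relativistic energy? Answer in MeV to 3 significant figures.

E ≈ 5720 MeV

γ = 3.22 (given)
E = γm₀c² = 3.22 × 1777 MeV = 5720 MeV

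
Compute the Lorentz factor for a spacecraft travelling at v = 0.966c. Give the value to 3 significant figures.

γ ≈ 3.87

γ = 1/√(1 − β²) = 1/√(1 − 0.966²) = 1/√(0.066844) = 3.87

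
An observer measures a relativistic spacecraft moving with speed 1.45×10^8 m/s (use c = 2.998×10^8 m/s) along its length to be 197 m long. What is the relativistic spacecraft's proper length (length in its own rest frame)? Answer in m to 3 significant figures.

L₀ ≈ 225 m

β = v/c = 1.45×10^8 / 2.998×10^8 = 0.48366
γ = 1/√(1 − 0.48366²) = 1.1425
L₀ = γL = 1.1425 × 197 = 225 m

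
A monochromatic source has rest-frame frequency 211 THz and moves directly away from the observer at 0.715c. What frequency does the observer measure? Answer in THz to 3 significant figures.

Relativistic Doppler: f_obs = f_src √((1−β)/(1+β))
= 211 × √(0.28500/1.7150) = 211 × 0.40765 = 86.0 THz

f_obs ≈ 86.0 THz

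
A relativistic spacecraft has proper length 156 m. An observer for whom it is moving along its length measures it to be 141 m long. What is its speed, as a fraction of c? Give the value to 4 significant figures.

γ = L₀/L = 156/141 = 1.10638
β = √(1 − 1/γ²) = 0.4279

β ≈ 0.4279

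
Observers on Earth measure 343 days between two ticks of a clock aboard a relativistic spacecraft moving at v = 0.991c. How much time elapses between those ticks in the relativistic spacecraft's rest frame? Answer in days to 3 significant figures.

γ = 1/√(1 − 0.991²) = 7.4704
Proper time: τ₀ = Δt/γ = 343/7.4704 = 45.9 days

τ₀ ≈ 45.9 days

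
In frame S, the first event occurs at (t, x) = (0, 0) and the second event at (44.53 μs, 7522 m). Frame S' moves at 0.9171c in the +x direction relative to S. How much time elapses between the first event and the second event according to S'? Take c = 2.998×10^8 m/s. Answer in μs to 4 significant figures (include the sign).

Δt' ≈ 53.98 μs

γ = 1/√(1 − 0.9171²) = 2.50842
Δt' = γ(Δt − vΔx/c²) = 2.50842 × (44.53 μs − 0.9171×7522 m / (2.998×10^8 m/s))
= 2.50842 × (21.5199 μs) = 53.98 μs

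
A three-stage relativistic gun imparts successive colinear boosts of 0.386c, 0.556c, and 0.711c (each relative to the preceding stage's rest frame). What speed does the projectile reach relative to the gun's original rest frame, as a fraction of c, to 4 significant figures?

Compose boost 2: (0.556 + 0.386)/(1 + 0.556×0.386) = 0.9420/1.21462 = 0.775554
Compose boost 3: (0.711 + 0.775554)/(1 + 0.711×0.775554) = 1.48655/1.55142 = 0.9582

u ≈ 0.9582c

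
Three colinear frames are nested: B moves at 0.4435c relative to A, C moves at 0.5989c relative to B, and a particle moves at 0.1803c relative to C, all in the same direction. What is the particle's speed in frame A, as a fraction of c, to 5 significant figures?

u ≈ 0.87412c

Compose boost 2: (0.5989 + 0.4435)/(1 + 0.5989×0.4435) = 1.0424/1.265612 = 0.8236331
Compose boost 3: (0.1803 + 0.8236331)/(1 + 0.1803×0.8236331) = 1.003933/1.148501 = 0.87412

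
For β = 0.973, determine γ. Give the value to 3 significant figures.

γ = 1/√(1 − β²) = 1/√(1 − 0.973²) = 1/√(0.053271) = 4.33

γ ≈ 4.33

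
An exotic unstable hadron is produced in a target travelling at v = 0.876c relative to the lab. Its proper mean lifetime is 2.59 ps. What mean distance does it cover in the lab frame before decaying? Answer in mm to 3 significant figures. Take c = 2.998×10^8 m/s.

γ = 1/√(1 − 0.876²) = 2.0734
Dilated lifetime: Δt = γτ₀ = 2.0734 × 2.59 ps = 5.3700 ps
d = vΔt = 0.876c × 5.3700 ps = 2.6262×10^8 m/s × 5.3700×10^-12 s = 1.41 mm

d ≈ 1.41 mm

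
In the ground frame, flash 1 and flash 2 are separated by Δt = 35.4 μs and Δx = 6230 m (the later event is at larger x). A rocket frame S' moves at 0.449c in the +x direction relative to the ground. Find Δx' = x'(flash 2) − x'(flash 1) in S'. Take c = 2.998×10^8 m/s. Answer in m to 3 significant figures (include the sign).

Δx' ≈ 1640 m

γ = 1/√(1 − 0.449²) = 1.1192
Δx' = γ(Δx − vΔt) = 1.1192 × (6230 m − 0.449×(2.998×10^8 m/s)×35.4×10^-6 s)
= 1.1192 × (1464.8 m) = 1640 m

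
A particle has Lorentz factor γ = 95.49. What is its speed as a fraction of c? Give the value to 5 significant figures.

β ≈ 0.99995

β = √(1 − 1/γ²) = √(1 − 1/95.49²) = √(0.9998903) = 0.99995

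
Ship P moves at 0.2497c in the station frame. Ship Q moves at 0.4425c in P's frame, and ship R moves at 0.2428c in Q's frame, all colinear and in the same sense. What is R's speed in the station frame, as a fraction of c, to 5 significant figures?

Compose boost 2: (0.4425 + 0.2497)/(1 + 0.4425×0.2497) = 0.69220/1.110492 = 0.6233272
Compose boost 3: (0.2428 + 0.6233272)/(1 + 0.2428×0.6233272) = 0.8661272/1.151344 = 0.75227

u ≈ 0.75227c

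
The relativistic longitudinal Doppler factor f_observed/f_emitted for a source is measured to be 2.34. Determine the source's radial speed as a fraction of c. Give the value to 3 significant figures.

f_obs/f_src = √((1+β)/(1−β)) = 2.34  ⇒  (1+β)/(1−β) = 5.4756
β = |1 − D²|/(1 + D²) = |1 − 5.4756|/(1 + 5.4756) = 0.691

β ≈ 0.691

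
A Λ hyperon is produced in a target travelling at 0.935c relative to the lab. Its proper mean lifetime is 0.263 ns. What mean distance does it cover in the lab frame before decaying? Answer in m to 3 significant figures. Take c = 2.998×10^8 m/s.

γ = 1/√(1 − 0.935²) = 2.8197
Dilated lifetime: Δt = γτ₀ = 2.8197 × 0.263 ns = 0.74158 ns
d = vΔt = 0.935c × 0.74158 ns = 2.8031×10^8 m/s × 7.4158×10^-10 s = 0.208 m

d ≈ 0.208 m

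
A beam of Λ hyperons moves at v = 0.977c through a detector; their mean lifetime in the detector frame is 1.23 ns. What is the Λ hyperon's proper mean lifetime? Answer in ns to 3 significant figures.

τ₀ ≈ 0.262 ns

γ = 1/√(1 − 0.977²) = 4.6896
Proper time: τ₀ = Δt/γ = 1.23/4.6896 = 0.262 ns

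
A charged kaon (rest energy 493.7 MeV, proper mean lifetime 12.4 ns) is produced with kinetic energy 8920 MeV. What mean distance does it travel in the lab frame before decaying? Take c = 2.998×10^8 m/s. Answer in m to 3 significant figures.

γ = 1 + K/(m₀c²) = 1 + 8920/493.7 = 19.068
β = √(1 − 1/γ²) = 0.99862
Dilated lifetime: γτ₀ = 19.068 × 12.4 ns = 236.44 ns
d = βc·γτ₀ = 0.99862 × (2.998×10^8 m/s) × 2.3644×10^-7 s = 70.8 m

d ≈ 70.8 m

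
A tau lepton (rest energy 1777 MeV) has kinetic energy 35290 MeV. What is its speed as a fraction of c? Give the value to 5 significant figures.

γ = 1 + K/(m₀c²) = 1 + 35290/1777 = 20.85931
β = √(1 − 1/γ²) = 0.99885

β ≈ 0.99885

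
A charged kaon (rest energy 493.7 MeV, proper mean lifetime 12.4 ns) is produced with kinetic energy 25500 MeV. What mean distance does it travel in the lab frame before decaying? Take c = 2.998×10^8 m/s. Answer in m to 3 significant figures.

γ = 1 + K/(m₀c²) = 1 + 25500/493.7 = 52.651
β = √(1 − 1/γ²) = 0.99982
Dilated lifetime: γτ₀ = 52.651 × 12.4 ns = 652.87 ns
d = βc·γτ₀ = 0.99982 × (2.998×10^8 m/s) × 6.5287×10^-7 s = 196 m

d ≈ 196 m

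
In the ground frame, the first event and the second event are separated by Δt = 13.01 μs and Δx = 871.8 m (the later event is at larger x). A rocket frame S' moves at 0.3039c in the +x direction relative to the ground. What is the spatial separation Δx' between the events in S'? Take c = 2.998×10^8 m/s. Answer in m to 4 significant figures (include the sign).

γ = 1/√(1 − 0.3039²) = 1.04964
Δx' = γ(Δx − vΔt) = 1.04964 × (871.8 m − 0.3039×(2.998×10^8 m/s)×13.01×10^-6 s)
= 1.04964 × (-313.531 m) = -329.1 m

Δx' ≈ -329.1 m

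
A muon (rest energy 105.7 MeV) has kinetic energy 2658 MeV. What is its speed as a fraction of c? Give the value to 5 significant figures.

β ≈ 0.99927

γ = 1 + K/(m₀c²) = 1 + 2658/105.7 = 26.14664
β = √(1 − 1/γ²) = 0.99927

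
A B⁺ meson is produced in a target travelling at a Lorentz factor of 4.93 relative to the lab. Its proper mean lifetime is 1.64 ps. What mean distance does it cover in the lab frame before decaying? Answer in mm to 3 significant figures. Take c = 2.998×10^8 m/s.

β = √(1 − 1/γ²) = √(1 − 1/4.93²) = 0.97921
Dilated lifetime: Δt = γτ₀ = 4.93 × 1.64 ps = 8.0852 ps
d = vΔt = 0.97921c × 8.0852 ps = 2.9357×10^8 m/s × 8.0852×10^-12 s = 2.37 mm

d ≈ 2.37 mm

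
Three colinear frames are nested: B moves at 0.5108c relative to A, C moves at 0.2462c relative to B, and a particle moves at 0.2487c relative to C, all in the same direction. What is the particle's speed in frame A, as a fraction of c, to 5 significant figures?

u ≈ 0.78916c

Compose boost 2: (0.2462 + 0.5108)/(1 + 0.2462×0.5108) = 0.75700/1.125759 = 0.6724352
Compose boost 3: (0.2487 + 0.6724352)/(1 + 0.2487×0.6724352) = 0.9211352/1.167235 = 0.78916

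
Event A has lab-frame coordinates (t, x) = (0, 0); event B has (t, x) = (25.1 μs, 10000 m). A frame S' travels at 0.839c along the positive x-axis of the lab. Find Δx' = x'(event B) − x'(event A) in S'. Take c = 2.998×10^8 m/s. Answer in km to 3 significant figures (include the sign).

γ = 1/√(1 − 0.839²) = 1.8378
Δx' = γ(Δx − vΔt) = 1.8378 × (10000 m − 0.839×(2.998×10^8 m/s)×25.1×10^-6 s)
= 1.8378 × (3686.5 m) = 6.78 km

Δx' ≈ 6.78 km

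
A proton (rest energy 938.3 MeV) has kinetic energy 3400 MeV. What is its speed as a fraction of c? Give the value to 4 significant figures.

γ = 1 + K/(m₀c²) = 1 + 3400/938.3 = 4.62357
β = √(1 − 1/γ²) = 0.9763

β ≈ 0.9763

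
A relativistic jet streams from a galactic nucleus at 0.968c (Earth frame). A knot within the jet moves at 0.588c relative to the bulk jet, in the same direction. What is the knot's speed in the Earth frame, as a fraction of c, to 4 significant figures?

Relativistic velocity addition: u = (u' + v)/(1 + u'v/c²)
= (0.588 + 0.968)/(1 + 0.588×0.968) = 1.556/1.56918 = 0.9916

u ≈ 0.9916c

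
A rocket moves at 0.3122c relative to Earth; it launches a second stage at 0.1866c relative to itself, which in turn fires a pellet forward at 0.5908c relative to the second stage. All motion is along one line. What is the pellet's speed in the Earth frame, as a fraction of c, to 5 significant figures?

u ≈ 0.83079c

Compose boost 2: (0.1866 + 0.3122)/(1 + 0.1866×0.3122) = 0.49880/1.058257 = 0.4713413
Compose boost 3: (0.5908 + 0.4713413)/(1 + 0.5908×0.4713413) = 1.062141/1.278468 = 0.83079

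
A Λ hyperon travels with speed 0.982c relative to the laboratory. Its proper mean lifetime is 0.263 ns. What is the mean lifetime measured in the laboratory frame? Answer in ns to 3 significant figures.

γ = 1/√(1 − 0.982²) = 5.2943
Time dilation: Δt = γτ₀ = 5.2943 × 0.263 ns = 1.39 ns

Δt ≈ 1.39 ns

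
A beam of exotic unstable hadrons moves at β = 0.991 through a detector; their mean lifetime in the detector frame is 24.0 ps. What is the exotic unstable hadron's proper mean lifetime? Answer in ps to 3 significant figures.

τ₀ ≈ 3.21 ps

γ = 1/√(1 − 0.991²) = 7.4704
Proper time: τ₀ = Δt/γ = 24.0/7.4704 = 3.21 ps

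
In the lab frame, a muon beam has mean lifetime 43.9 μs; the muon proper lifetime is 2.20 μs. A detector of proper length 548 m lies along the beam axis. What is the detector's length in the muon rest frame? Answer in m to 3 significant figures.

Time dilation ⇒ γ = Δt/τ₀ = 43.9/2.20 = 19.955
Length contraction: L = L₀/γ = 548/19.955 = 27.5 m

L ≈ 27.5 m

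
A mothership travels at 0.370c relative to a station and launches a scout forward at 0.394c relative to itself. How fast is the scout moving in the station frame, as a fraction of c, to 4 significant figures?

u ≈ 0.6668c

Compose boost 2: (0.394 + 0.370)/(1 + 0.394×0.370) = 0.7640/1.14578 = 0.6668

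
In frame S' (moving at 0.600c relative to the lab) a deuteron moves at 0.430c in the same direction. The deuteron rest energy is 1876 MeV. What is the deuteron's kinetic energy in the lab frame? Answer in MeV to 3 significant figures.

u_lab = (0.430 + 0.600)/(1 + 0.430×0.600) = 0.818760
γ = 1/√(1 − 0.818760²) = 1.7417
K = (γ − 1)m₀c² = (1.7417 − 1) × 1876 = 0.74175 × 1876 = 1390 MeV

K ≈ 1390 MeV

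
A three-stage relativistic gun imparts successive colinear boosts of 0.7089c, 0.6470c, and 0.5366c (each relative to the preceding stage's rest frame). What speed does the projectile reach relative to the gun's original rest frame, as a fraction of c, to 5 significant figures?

Compose boost 2: (0.6470 + 0.7089)/(1 + 0.6470×0.7089) = 1.3559/1.458658 = 0.9295529
Compose boost 3: (0.5366 + 0.9295529)/(1 + 0.5366×0.9295529) = 1.466153/1.498798 = 0.97822

u ≈ 0.97822c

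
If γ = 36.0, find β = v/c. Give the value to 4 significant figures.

β ≈ 0.9996

β = √(1 − 1/γ²) = √(1 − 1/36.0²) = √(0.999228) = 0.9996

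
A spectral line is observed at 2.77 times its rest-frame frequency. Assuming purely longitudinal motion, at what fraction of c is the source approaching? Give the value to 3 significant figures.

f_obs/f_src = √((1+β)/(1−β)) = 2.77  ⇒  (1+β)/(1−β) = 7.6729
β = |1 − D²|/(1 + D²) = |1 − 7.6729|/(1 + 7.6729) = 0.769

β ≈ 0.769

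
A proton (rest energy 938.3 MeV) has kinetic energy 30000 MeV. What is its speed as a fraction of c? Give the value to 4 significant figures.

γ = 1 + K/(m₀c²) = 1 + 30000/938.3 = 32.9727
β = √(1 − 1/γ²) = 0.9995

β ≈ 0.9995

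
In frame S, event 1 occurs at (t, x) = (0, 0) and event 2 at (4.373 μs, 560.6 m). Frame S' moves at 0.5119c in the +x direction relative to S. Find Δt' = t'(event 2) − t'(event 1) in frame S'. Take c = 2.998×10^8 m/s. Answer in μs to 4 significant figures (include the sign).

Δt' ≈ 3.976 μs

γ = 1/√(1 − 0.5119²) = 1.16408
Δt' = γ(Δt − vΔx/c²) = 1.16408 × (4.373 μs − 0.5119×560.6 m / (2.998×10^8 m/s))
= 1.16408 × (3.41579 μs) = 3.976 μs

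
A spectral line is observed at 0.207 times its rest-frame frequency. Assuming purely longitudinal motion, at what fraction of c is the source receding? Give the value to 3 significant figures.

β ≈ 0.918

f_obs/f_src = √((1−β)/(1+β)) = 0.207  ⇒  (1−β)/(1+β) = 0.042849
β = |1 − D²|/(1 + D²) = |1 − 0.042849|/(1 + 0.042849) = 0.918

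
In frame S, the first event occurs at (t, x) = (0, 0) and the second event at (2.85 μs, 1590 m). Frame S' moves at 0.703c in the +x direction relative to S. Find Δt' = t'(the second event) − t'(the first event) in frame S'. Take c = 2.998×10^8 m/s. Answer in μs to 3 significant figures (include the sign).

γ = 1/√(1 − 0.703²) = 1.4061
Δt' = γ(Δt − vΔx/c²) = 1.4061 × (2.85 μs − 0.703×1590 m / (2.998×10^8 m/s))
= 1.4061 × (-0.87839 μs) = -1.24 μs

Δt' ≈ -1.24 μs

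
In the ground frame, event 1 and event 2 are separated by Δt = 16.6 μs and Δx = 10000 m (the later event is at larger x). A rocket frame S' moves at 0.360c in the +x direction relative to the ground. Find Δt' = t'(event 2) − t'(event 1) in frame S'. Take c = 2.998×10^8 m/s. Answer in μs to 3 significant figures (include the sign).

Δt' ≈ 4.92 μs

γ = 1/√(1 − 0.360²) = 1.0719
Δt' = γ(Δt − vΔx/c²) = 1.0719 × (16.6 μs − 0.360×10000 m / (2.998×10^8 m/s))
= 1.0719 × (4.5920 μs) = 4.92 μs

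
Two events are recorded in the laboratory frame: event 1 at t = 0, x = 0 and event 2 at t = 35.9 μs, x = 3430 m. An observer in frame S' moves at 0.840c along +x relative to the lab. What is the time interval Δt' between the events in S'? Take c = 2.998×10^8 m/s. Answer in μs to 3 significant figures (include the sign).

γ = 1/√(1 − 0.840²) = 1.8430
Δt' = γ(Δt − vΔx/c²) = 1.8430 × (35.9 μs − 0.840×3430 m / (2.998×10^8 m/s))
= 1.8430 × (26.290 μs) = 48.5 μs

Δt' ≈ 48.5 μs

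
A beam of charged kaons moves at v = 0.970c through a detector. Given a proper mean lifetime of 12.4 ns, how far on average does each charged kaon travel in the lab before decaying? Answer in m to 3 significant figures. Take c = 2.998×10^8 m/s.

γ = 1/√(1 − 0.970²) = 4.1135
Dilated lifetime: Δt = γτ₀ = 4.1135 × 12.4 ns = 51.007 ns
d = vΔt = 0.970c × 51.007 ns = 2.9081×10^8 m/s × 5.1007×10^-8 s = 14.8 m

d ≈ 14.8 m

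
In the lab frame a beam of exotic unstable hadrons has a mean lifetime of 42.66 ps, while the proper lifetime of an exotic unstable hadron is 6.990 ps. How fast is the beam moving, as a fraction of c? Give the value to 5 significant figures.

γ = Δt/τ₀ = 42.66/6.990 = 6.103004
β = √(1 − 1/γ²) = √(1 − 1/6.103004²) = 0.98648

β ≈ 0.98648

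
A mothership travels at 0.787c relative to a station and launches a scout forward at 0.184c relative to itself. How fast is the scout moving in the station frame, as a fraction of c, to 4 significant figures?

u ≈ 0.8482c

Compose boost 2: (0.184 + 0.787)/(1 + 0.184×0.787) = 0.9710/1.14481 = 0.8482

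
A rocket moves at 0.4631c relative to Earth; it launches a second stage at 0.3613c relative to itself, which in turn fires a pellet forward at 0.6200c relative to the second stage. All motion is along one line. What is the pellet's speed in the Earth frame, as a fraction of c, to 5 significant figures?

u ≈ 0.92236c

Compose boost 2: (0.3613 + 0.4631)/(1 + 0.3613×0.4631) = 0.82440/1.167318 = 0.7062343
Compose boost 3: (0.6200 + 0.7062343)/(1 + 0.6200×0.7062343) = 1.326234/1.437865 = 0.92236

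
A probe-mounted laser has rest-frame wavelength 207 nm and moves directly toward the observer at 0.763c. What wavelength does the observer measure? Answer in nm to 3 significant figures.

Relativistic Doppler: λ_obs = λ_src √((1−β)/(1+β))
= 207 × √(0.23700/1.7630) = 207 × 0.36665 = 75.9 nm

λ_obs ≈ 75.9 nm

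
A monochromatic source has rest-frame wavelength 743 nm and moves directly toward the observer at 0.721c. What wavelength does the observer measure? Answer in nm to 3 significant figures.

λ_obs ≈ 299 nm

Relativistic Doppler: λ_obs = λ_src √((1−β)/(1+β))
= 743 × √(0.27900/1.7210) = 743 × 0.40264 = 299 nm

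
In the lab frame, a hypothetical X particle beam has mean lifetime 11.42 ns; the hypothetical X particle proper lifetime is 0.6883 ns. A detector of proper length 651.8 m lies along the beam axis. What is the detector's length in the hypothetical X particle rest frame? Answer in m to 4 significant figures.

Time dilation ⇒ γ = Δt/τ₀ = 11.42/0.6883 = 16.5916
Length contraction: L = L₀/γ = 651.8/16.5916 = 39.28 m

L ≈ 39.28 m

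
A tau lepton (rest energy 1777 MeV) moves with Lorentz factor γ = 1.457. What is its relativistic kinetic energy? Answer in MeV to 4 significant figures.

γ = 1.457 (given)
K = (γ − 1)m₀c² = (1.457 − 1) × 1777 MeV = 0.457000 × 1777 MeV = 812.1 MeV

K ≈ 812.1 MeV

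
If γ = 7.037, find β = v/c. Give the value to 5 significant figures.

β = √(1 − 1/γ²) = √(1 − 1/7.037²) = √(0.9798059) = 0.98985

β ≈ 0.98985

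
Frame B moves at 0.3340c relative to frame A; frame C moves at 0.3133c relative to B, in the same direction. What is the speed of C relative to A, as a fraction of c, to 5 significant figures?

Compose boost 2: (0.3133 + 0.3340)/(1 + 0.3133×0.3340) = 0.64730/1.104642 = 0.58598

u ≈ 0.58598c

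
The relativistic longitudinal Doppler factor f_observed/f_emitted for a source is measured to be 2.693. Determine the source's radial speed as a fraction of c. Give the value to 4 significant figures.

β ≈ 0.7576

f_obs/f_src = √((1+β)/(1−β)) = 2.693  ⇒  (1+β)/(1−β) = 7.25225
β = |1 − D²|/(1 + D²) = |1 − 7.25225|/(1 + 7.25225) = 0.7576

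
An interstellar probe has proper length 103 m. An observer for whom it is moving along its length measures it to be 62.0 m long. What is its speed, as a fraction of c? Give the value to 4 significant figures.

γ = L₀/L = 103/62.0 = 1.66129
β = √(1 − 1/γ²) = 0.7985

β ≈ 0.7985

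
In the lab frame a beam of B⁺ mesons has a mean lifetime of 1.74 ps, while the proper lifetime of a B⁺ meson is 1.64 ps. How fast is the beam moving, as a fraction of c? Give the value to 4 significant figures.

β ≈ 0.3341

γ = Δt/τ₀ = 1.74/1.64 = 1.06098
β = √(1 − 1/γ²) = √(1 − 1/1.06098²) = 0.3341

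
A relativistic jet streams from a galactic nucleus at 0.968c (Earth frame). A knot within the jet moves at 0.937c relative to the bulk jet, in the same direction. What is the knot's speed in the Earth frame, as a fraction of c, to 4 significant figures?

Relativistic velocity addition: u = (u' + v)/(1 + u'v/c²)
= (0.937 + 0.968)/(1 + 0.937×0.968) = 1.905/1.90702 = 0.9989

u ≈ 0.9989c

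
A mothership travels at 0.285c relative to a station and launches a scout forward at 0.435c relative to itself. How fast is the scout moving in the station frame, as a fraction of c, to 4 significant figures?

u ≈ 0.6406c

Compose boost 2: (0.435 + 0.285)/(1 + 0.435×0.285) = 0.7200/1.12397 = 0.6406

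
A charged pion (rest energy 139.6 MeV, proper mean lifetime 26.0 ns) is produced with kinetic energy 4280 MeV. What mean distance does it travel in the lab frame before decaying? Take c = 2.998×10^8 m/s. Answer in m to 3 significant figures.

γ = 1 + K/(m₀c²) = 1 + 4280/139.6 = 31.659
β = √(1 − 1/γ²) = 0.99950
Dilated lifetime: γτ₀ = 31.659 × 26.0 ns = 823.13 ns
d = βc·γτ₀ = 0.99950 × (2.998×10^8 m/s) × 8.2313×10^-7 s = 247 m

d ≈ 247 m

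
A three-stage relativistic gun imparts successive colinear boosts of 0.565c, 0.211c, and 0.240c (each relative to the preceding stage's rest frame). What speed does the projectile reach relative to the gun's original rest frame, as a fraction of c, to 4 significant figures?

u ≈ 0.8002c

Compose boost 2: (0.211 + 0.565)/(1 + 0.211×0.565) = 0.7760/1.11922 = 0.693343
Compose boost 3: (0.240 + 0.693343)/(1 + 0.240×0.693343) = 0.933343/1.16640 = 0.8002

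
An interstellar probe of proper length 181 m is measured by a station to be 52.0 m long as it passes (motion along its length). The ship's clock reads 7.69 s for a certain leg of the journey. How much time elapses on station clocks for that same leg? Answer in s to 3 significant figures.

Δt ≈ 26.8 s

Length contraction ⇒ γ = L₀/L = 181/52.0 = 3.4808
Time dilation: Δt = γτ₀ = 3.4808 × 7.69 s = 26.8 s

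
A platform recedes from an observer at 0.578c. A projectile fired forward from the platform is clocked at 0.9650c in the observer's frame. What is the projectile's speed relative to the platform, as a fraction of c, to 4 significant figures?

u' ≈ 0.8751c

Inverse velocity addition: u' = (u − v)/(1 − uv/c²)
= (0.9650 − 0.578)/(1 − 0.9650×0.578) = 0.3870/0.442230 = 0.8751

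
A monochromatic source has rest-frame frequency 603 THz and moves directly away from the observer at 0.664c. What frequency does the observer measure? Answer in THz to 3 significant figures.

f_obs ≈ 271 THz

Relativistic Doppler: f_obs = f_src √((1−β)/(1+β))
= 603 × √(0.33600/1.6640) = 603 × 0.44936 = 271 THz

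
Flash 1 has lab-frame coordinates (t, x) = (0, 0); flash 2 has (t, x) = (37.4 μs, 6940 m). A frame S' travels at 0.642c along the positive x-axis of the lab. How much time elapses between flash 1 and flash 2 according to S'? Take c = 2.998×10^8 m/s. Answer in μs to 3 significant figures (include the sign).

Δt' ≈ 29.4 μs

γ = 1/√(1 − 0.642²) = 1.3043
Δt' = γ(Δt − vΔx/c²) = 1.3043 × (37.4 μs − 0.642×6940 m / (2.998×10^8 m/s))
= 1.3043 × (22.538 μs) = 29.4 μs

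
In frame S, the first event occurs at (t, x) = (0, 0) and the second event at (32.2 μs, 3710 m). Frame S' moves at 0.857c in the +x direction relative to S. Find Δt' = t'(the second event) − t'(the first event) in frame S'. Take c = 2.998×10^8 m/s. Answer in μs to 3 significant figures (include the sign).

Δt' ≈ 41.9 μs

γ = 1/√(1 − 0.857²) = 1.9406
Δt' = γ(Δt − vΔx/c²) = 1.9406 × (32.2 μs − 0.857×3710 m / (2.998×10^8 m/s))
= 1.9406 × (21.595 μs) = 41.9 μs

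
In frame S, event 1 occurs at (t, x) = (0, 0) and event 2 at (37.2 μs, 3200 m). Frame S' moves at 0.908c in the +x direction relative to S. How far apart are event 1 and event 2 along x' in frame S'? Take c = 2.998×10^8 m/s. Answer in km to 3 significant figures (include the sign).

Δx' ≈ -16.5 km

γ = 1/√(1 − 0.908²) = 2.3868
Δx' = γ(Δx − vΔt) = 2.3868 × (3200 m − 0.908×(2.998×10^8 m/s)×37.2×10^-6 s)
= 2.3868 × (-6926.5 m) = -16.5 km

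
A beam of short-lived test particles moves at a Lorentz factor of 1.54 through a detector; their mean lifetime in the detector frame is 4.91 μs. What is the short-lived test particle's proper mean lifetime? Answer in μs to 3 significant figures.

γ = 1.54 (given)
Proper time: τ₀ = Δt/γ = 4.91/1.54 = 3.19 μs

τ₀ ≈ 3.19 μs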